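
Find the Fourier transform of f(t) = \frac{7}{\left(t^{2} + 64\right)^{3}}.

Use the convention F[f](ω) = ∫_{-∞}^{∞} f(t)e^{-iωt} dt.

F(ω) = \frac{7 \pi \left(64 \omega^{2} + 24 \left|{\omega}\right| + 3\right) e^{- 8 \left|{\omega}\right|}}{262144}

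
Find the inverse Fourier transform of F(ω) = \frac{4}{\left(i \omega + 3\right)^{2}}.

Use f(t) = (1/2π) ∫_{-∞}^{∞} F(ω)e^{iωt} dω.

f(t) = 4 t e^{- 3 t} u\left(t\right)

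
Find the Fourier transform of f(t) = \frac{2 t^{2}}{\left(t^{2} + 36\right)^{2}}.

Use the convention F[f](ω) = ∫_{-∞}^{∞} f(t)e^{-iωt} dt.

F(ω) = \frac{\pi \left(1 - 6 \left|{\omega}\right|\right) e^{- 6 \left|{\omega}\right|}}{6}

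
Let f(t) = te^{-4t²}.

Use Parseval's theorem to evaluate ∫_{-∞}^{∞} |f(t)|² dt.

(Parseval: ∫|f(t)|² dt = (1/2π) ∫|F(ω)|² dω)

∫|f(t)|² dt = \frac{\sqrt{2} \sqrt{\pi}}{64}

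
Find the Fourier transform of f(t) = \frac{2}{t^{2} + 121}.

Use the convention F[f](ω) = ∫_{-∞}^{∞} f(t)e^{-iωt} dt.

F(ω) = \frac{2 \pi e^{- 11 \left|{\omega}\right|}}{11}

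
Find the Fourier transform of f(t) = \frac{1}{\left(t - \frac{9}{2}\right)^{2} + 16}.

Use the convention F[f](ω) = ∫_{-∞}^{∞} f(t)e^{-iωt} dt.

F(ω) = \frac{\pi e^{- \frac{9 i \omega}{2} - 4 \left|{\omega}\right|}}{4}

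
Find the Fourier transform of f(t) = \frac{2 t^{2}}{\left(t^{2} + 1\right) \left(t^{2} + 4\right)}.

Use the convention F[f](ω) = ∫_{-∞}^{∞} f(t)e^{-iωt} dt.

F(ω) = \frac{2 \pi \left(2 - e^{\left|{\omega}\right|}\right) e^{- 2 \left|{\omega}\right|}}{3}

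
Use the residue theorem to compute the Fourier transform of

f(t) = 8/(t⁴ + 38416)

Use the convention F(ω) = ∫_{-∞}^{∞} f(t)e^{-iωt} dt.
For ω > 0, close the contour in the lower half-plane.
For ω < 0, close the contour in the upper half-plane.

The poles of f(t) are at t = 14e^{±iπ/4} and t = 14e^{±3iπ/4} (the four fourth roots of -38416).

Let g(z) = f(z)e^{-iωz}; for large |z| the factor e^{-iωz} decays in the lower half-plane when ω > 0 and in the upper half-plane when ω < 0.

Case ω > 0 (lower half-plane, clockwise contour ⇒ F(ω) = -2πi·ΣRes):
  Res_{z = - 7 \sqrt{2} - 7 \sqrt{2} i} g(z) = \frac{\sqrt{2} i \left(1 - i\right) e^{7 \sqrt{2} \omega \left(-1 + i\right)}}{2744}
  Res_{z = 7 \sqrt{2} - 7 \sqrt{2} i} g(z) = \frac{\sqrt{2} i \left(1 + i\right) e^{- 7 \sqrt{2} \omega \left(1 + i\right)}}{2744}
  F(ω) = -2πi·ΣRes = \frac{\sqrt{2} \pi \left(1 - i\right) \left(e^{14 \sqrt{2} i \omega} + i\right) e^{- 7 \sqrt{2} \omega \left(1 + i\right)}}{1372} = \frac{\pi e^{- 7 \sqrt{2} \omega} \sin{\left(7 \sqrt{2} \omega + \frac{\pi}{4} \right)}}{343}

Case ω < 0 (upper half-plane, counterclockwise contour ⇒ F(ω) = +2πi·ΣRes):
  Res_{z = 7 \sqrt{2} + 7 \sqrt{2} i} g(z) = \frac{\sqrt{2} i \left(-1 + i\right) e^{7 \sqrt{2} \omega \left(1 - i\right)}}{2744}
  Res_{z = - 7 \sqrt{2} + 7 \sqrt{2} i} g(z) = \frac{\sqrt{2} \left(1 - i\right) e^{7 \sqrt{2} \omega \left(1 + i\right)}}{2744}
  F(ω) = 2πi·ΣRes = - \frac{\sqrt{2} i \pi \left(i \left(1 - i\right) e^{7 \sqrt{2} \omega \left(1 - i\right)} - \left(1 - i\right) e^{7 \sqrt{2} \omega \left(1 + i\right)}\right)}{1372} = \frac{\pi e^{7 \sqrt{2} \omega} \cos{\left(7 \sqrt{2} \omega + \frac{\pi}{4} \right)}}{343}

Both cases combine into a single formula in |ω|:

F(ω) = \frac{\pi e^{- 7 \sqrt{2} \left|{\omega}\right|} \sin{\left(7 \sqrt{2} \left|{\omega}\right| + \frac{\pi}{4} \right)}}{343}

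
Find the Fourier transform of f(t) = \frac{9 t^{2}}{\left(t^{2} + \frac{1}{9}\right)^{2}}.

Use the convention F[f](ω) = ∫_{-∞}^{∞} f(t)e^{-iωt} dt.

F(ω) = \frac{9 \pi \left(3 - \left|{\omega}\right|\right) e^{- \frac{\left|{\omega}\right|}{3}}}{2}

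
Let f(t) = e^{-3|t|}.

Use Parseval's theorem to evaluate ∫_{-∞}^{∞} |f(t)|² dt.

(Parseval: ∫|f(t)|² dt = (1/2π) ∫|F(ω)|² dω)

∫|f(t)|² dt = \frac{1}{3}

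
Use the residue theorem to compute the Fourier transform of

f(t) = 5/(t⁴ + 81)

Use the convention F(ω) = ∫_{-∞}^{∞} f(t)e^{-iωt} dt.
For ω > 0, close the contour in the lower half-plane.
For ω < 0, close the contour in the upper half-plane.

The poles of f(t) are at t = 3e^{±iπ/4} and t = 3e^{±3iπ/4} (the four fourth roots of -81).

Let g(z) = f(z)e^{-iωz}; for large |z| the factor e^{-iωz} decays in the lower half-plane when ω > 0 and in the upper half-plane when ω < 0.

Case ω > 0 (lower half-plane, clockwise contour ⇒ F(ω) = -2πi·ΣRes):
  Res_{z = - \frac{3 \sqrt{2}}{2} - \frac{3 \sqrt{2} i}{2}} g(z) = \frac{5 \sqrt{2} i \left(1 - i\right) e^{\frac{3 \sqrt{2} \omega \left(-1 + i\right)}{2}}}{216}
  Res_{z = \frac{3 \sqrt{2}}{2} - \frac{3 \sqrt{2} i}{2}} g(z) = \frac{5 \sqrt{2} i \left(1 + i\right) e^{- \frac{3 \sqrt{2} \omega \left(1 + i\right)}{2}}}{216}
  F(ω) = -2πi·ΣRes = \frac{5 \sqrt{2} \pi \left(1 - i\right) \left(e^{3 \sqrt{2} i \omega} + i\right) e^{- \frac{3 \sqrt{2} \omega \left(1 + i\right)}{2}}}{108} = \frac{5 \pi e^{- \frac{3 \sqrt{2} \omega}{2}} \sin{\left(\frac{3 \sqrt{2} \omega}{2} + \frac{\pi}{4} \right)}}{27}

Case ω < 0 (upper half-plane, counterclockwise contour ⇒ F(ω) = +2πi·ΣRes):
  Res_{z = \frac{3 \sqrt{2}}{2} + \frac{3 \sqrt{2} i}{2}} g(z) = \frac{5 \sqrt{2} i \left(-1 + i\right) e^{\frac{3 \sqrt{2} \omega \left(1 - i\right)}{2}}}{216}
  Res_{z = - \frac{3 \sqrt{2}}{2} + \frac{3 \sqrt{2} i}{2}} g(z) = \frac{5 \sqrt{2} \left(1 - i\right) e^{\frac{3 \sqrt{2} \omega \left(1 + i\right)}{2}}}{216}
  F(ω) = 2πi·ΣRes = - \frac{5 \sqrt{2} i \pi \left(i \left(1 - i\right) e^{\frac{3 \sqrt{2} \omega \left(1 - i\right)}{2}} - \left(1 - i\right) e^{\frac{3 \sqrt{2} \omega \left(1 + i\right)}{2}}\right)}{108} = \frac{5 \pi e^{\frac{3 \sqrt{2} \omega}{2}} \cos{\left(\frac{3 \sqrt{2} \omega}{2} + \frac{\pi}{4} \right)}}{27}

Both cases combine into a single formula in |ω|:

F(ω) = \frac{5 \pi e^{- \frac{3 \sqrt{2} \left|{\omega}\right|}{2}} \sin{\left(\frac{3 \sqrt{2} \left|{\omega}\right|}{2} + \frac{\pi}{4} \right)}}{27}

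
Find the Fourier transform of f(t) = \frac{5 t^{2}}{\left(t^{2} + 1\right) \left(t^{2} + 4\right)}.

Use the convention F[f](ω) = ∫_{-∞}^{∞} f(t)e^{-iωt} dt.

F(ω) = \frac{5 \pi \left(2 - e^{\left|{\omega}\right|}\right) e^{- 2 \left|{\omega}\right|}}{3}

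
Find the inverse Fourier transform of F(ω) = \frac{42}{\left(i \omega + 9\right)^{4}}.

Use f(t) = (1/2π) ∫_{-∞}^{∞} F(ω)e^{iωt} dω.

f(t) = 7 t^{3} e^{- 9 t} u\left(t\right)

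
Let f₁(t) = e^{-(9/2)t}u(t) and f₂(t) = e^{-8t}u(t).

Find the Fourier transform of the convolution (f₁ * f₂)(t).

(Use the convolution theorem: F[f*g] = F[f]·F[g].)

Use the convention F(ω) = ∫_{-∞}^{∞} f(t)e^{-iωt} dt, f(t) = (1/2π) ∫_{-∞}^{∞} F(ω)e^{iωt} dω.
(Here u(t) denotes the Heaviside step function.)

F[f₁*f₂](ω) = \frac{2}{\left(i \omega + 8\right) \left(2 i \omega + 9\right)}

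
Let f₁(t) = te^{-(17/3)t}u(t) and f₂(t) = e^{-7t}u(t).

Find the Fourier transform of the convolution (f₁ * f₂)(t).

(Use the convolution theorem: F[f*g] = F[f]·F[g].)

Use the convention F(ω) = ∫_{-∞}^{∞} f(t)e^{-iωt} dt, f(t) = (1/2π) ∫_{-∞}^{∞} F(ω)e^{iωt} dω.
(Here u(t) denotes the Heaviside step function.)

F[f₁*f₂](ω) = \frac{9}{\left(i \omega + 7\right) \left(3 i \omega + 17\right)^{2}}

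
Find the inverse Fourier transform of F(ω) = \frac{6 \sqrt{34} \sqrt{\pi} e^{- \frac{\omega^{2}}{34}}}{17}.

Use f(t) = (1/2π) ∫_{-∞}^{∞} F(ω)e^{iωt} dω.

f(t) = 6 e^{- \frac{17 t^{2}}{2}}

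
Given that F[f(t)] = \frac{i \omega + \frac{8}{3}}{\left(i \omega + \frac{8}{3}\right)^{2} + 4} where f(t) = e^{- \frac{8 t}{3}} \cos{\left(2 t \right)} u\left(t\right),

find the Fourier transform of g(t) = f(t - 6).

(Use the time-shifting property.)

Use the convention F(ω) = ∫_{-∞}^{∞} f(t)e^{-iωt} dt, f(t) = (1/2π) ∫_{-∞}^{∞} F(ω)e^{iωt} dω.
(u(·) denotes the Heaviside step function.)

F[g](ω) = \frac{3 \left(3 i \omega + 8\right) e^{- 6 i \omega}}{\left(3 i \omega + 8\right)^{2} + 36}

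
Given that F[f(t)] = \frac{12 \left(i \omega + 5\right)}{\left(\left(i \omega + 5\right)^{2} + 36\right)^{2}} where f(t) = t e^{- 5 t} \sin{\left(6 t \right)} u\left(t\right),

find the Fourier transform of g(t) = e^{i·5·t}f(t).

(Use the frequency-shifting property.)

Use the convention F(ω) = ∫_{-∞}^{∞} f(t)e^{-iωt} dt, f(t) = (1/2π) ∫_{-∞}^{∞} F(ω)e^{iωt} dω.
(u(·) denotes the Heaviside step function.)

F[g](ω) = \frac{12 \left(i \left(\omega - 5\right) + 5\right)}{\left(\left(i \left(\omega - 5\right) + 5\right)^{2} + 36\right)^{2}}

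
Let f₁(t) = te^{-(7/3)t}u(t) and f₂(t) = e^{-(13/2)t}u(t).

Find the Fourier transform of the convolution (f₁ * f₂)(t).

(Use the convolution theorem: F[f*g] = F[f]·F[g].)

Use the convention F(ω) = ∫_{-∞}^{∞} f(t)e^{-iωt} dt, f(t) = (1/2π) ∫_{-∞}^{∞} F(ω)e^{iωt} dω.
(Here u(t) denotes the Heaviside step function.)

F[f₁*f₂](ω) = \frac{18}{\left(2 i \omega + 13\right) \left(3 i \omega + 7\right)^{2}}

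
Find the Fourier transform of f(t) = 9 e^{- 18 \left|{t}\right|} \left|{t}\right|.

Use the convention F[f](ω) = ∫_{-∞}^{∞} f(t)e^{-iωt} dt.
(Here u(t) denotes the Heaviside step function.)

F(ω) = \frac{18 \left(324 - \omega^{2}\right)}{\left(\omega^{2} + 324\right)^{2}}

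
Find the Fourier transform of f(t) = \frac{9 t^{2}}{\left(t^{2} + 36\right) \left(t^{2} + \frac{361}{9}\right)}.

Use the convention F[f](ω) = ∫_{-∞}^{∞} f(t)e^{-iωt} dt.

F(ω) = - \frac{486 \pi e^{- 6 \left|{\omega}\right|}}{37} + \frac{513 \pi e^{- \frac{19 \left|{\omega}\right|}{3}}}{37}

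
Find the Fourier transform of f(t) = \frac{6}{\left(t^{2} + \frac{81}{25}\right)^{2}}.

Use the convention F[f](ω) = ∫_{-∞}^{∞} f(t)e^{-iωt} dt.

F(ω) = \frac{25 \pi \left(9 \left|{\omega}\right| + 5\right) e^{- \frac{9 \left|{\omega}\right|}{5}}}{243}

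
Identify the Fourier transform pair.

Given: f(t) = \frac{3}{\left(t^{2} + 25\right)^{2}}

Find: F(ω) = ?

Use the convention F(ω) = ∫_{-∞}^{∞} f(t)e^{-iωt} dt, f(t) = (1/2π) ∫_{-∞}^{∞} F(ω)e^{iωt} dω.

F(ω) = \frac{3 \pi \left(5 \left|{\omega}\right| + 1\right) e^{- 5 \left|{\omega}\right|}}{250}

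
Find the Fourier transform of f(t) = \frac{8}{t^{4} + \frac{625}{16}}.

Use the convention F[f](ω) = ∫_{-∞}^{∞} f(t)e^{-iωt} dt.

F(ω) = \frac{64 \pi e^{- \frac{5 \sqrt{2} \left|{\omega}\right|}{4}} \sin{\left(\frac{5 \sqrt{2} \left|{\omega}\right|}{4} + \frac{\pi}{4} \right)}}{125}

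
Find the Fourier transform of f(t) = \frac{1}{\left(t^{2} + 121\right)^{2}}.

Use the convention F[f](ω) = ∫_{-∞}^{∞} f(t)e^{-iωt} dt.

F(ω) = \frac{\pi \left(11 \left|{\omega}\right| + 1\right) e^{- 11 \left|{\omega}\right|}}{2662}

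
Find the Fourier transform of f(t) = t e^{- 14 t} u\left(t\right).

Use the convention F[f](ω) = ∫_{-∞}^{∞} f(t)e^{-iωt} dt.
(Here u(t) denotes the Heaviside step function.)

F(ω) = \frac{1}{\left(i \omega + 14\right)^{2}}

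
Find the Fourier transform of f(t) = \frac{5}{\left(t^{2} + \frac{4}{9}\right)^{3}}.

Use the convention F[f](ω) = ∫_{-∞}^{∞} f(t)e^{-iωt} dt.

F(ω) = \frac{135 \pi \left(4 \omega^{2} + 18 \left|{\omega}\right| + 27\right) e^{- \frac{2 \left|{\omega}\right|}{3}}}{256}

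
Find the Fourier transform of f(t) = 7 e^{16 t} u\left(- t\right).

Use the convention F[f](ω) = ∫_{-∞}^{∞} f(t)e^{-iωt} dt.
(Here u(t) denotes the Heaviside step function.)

F(ω) = - \frac{7}{i \omega - 16}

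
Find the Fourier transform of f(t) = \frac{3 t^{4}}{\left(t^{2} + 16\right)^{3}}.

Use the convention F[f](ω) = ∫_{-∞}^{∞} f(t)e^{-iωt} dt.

F(ω) = \frac{3 \pi \left(16 \omega^{2} - 20 \left|{\omega}\right| + 3\right) e^{- 4 \left|{\omega}\right|}}{32}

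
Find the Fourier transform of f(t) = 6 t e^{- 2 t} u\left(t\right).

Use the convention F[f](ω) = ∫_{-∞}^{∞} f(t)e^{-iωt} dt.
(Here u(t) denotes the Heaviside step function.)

F(ω) = \frac{6}{\left(i \omega + 2\right)^{2}}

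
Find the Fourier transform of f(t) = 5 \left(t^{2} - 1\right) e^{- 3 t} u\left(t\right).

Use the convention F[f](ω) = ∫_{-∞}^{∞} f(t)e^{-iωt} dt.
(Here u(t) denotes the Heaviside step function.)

F(ω) = \frac{5 \left(2 i \omega - \left(i \omega + 3\right)^{3} + 6\right)}{\left(i \omega + 3\right)^{4}}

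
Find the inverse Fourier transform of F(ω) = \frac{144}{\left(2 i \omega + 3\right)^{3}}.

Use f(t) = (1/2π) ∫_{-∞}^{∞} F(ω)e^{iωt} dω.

f(t) = 9 t^{2} e^{- \frac{3 t}{2}} u\left(t\right)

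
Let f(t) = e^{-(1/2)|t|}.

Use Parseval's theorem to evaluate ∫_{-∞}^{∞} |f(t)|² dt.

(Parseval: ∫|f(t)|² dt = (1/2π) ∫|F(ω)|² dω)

∫|f(t)|² dt = 2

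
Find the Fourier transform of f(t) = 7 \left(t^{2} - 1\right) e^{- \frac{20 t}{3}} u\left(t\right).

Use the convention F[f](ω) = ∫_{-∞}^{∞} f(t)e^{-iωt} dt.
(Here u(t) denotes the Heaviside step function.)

F(ω) = \frac{21 \left(54 i \omega - \left(3 i \omega + 20\right)^{3} + 360\right)}{\left(3 i \omega + 20\right)^{4}}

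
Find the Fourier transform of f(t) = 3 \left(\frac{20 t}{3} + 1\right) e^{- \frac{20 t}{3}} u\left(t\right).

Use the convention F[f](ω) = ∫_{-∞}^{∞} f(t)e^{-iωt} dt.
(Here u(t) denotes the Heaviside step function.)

F(ω) = \frac{9 \left(- 3 i \omega - 40\right)}{9 \omega^{2} - 120 i \omega - 400}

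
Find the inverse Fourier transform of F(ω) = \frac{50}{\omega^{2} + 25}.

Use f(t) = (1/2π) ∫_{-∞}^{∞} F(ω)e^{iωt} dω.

f(t) = 5 e^{- 5 \left|{t}\right|}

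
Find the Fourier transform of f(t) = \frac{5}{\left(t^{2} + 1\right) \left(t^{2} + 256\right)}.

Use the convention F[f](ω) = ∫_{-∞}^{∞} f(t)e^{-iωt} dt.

F(ω) = \frac{\pi e^{- \left|{\omega}\right|}}{51} - \frac{\pi e^{- 16 \left|{\omega}\right|}}{816}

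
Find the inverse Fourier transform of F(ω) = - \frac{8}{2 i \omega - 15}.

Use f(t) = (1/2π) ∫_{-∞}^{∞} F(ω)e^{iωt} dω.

f(t) = 4 e^{\frac{15 t}{2}} u\left(- t\right)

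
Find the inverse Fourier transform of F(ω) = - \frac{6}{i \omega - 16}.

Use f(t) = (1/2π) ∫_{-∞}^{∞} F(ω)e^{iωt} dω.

f(t) = 6 e^{16 t} u\left(- t\right)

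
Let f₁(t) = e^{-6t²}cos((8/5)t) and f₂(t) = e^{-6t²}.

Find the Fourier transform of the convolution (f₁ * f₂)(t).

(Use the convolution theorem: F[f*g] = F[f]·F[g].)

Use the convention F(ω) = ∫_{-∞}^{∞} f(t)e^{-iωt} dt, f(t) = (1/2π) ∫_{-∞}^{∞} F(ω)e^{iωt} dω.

F[f₁*f₂](ω) = \frac{\pi \left(e^{\frac{4 \omega}{15}} + 1\right) e^{- \frac{\omega^{2}}{12} - \frac{2 \omega}{15} - \frac{8}{75}}}{12}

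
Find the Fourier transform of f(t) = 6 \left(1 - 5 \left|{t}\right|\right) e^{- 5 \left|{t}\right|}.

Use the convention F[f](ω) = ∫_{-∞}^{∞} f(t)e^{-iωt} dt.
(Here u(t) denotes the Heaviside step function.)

F(ω) = \frac{120 \omega^{2}}{\left(\omega^{2} + 25\right)^{2}}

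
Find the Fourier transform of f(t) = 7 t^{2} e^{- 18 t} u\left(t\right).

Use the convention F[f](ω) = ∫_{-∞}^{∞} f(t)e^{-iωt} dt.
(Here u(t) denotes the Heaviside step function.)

F(ω) = \frac{14}{\left(i \omega + 18\right)^{3}}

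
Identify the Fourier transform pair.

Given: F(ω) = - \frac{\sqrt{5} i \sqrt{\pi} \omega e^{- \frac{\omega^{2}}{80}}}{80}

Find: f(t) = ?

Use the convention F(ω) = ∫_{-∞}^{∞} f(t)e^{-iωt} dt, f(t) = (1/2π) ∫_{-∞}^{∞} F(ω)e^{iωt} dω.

f(t) = 5 t e^{- 20 t^{2}}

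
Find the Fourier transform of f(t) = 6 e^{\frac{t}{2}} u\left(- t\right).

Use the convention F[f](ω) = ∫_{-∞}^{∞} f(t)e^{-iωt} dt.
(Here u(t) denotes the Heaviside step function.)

F(ω) = \frac{12 i}{2 \omega + i}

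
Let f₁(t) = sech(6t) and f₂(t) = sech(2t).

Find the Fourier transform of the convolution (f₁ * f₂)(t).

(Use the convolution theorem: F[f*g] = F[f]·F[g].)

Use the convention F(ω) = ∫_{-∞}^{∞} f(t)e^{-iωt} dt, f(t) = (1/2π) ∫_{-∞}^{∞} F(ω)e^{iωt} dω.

F[f₁*f₂](ω) = \frac{\pi^{2}}{12 \cosh{\left(\frac{\pi \omega}{12} \right)} \cosh{\left(\frac{\pi \omega}{4} \right)}}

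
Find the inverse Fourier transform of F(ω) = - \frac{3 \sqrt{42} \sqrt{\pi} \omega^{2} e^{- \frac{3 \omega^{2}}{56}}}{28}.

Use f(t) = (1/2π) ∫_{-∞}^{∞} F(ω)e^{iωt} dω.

f(t) = 7 \left(\frac{56 t^{2}}{3} - 2\right) e^{- \frac{14 t^{2}}{3}}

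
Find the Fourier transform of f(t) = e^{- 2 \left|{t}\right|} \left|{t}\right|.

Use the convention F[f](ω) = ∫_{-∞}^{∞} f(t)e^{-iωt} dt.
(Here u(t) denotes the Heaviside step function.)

F(ω) = \frac{2 \left(4 - \omega^{2}\right)}{\left(\omega^{2} + 4\right)^{2}}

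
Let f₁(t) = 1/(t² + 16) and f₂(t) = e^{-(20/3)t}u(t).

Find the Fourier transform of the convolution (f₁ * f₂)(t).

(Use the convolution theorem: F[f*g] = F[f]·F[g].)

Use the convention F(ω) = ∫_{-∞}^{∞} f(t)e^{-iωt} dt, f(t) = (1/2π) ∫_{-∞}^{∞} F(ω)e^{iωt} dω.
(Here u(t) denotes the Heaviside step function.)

F[f₁*f₂](ω) = \frac{3 \pi e^{- 4 \left|{\omega}\right|}}{4 \left(3 i \omega + 20\right)}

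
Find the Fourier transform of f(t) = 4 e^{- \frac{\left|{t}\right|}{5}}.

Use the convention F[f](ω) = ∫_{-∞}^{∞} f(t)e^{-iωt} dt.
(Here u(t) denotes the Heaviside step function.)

F(ω) = \frac{40}{25 \omega^{2} + 1}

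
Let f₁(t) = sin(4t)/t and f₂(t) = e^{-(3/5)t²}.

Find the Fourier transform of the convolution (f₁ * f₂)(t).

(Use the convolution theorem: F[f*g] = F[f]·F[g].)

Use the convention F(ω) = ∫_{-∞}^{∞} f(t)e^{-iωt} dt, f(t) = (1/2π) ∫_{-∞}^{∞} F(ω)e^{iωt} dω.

F[f₁*f₂](ω) = \begin{cases} \frac{\sqrt{15} \pi^{\frac{3}{2}} e^{- \frac{5 \omega^{2}}{12}}}{3} & \text{for}\: \omega > -4 \wedge \omega < 4 \\0 & \text{otherwise} \end{cases}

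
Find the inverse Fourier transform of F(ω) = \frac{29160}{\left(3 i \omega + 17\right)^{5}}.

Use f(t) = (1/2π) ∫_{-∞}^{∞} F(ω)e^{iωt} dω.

f(t) = 5 t^{4} e^{- \frac{17 t}{3}} u\left(t\right)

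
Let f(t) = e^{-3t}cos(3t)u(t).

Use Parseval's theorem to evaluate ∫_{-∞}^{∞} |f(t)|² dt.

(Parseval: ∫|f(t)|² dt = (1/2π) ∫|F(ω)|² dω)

∫|f(t)|² dt = \frac{1}{8}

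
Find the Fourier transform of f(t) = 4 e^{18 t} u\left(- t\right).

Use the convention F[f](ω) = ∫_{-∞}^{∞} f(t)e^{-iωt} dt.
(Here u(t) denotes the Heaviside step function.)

F(ω) = - \frac{4}{i \omega - 18}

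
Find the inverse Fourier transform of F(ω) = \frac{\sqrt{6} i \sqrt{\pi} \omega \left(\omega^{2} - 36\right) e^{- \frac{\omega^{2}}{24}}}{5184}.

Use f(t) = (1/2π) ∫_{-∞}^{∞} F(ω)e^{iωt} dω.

f(t) = 2 t^{3} e^{- 6 t^{2}}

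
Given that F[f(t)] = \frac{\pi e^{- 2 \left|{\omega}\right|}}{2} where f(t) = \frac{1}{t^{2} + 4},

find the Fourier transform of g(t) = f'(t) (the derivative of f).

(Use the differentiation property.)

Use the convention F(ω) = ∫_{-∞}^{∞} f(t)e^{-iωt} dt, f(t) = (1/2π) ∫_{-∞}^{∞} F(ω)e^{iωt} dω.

F[g](ω) = \frac{i \pi \omega e^{- 2 \left|{\omega}\right|}}{2}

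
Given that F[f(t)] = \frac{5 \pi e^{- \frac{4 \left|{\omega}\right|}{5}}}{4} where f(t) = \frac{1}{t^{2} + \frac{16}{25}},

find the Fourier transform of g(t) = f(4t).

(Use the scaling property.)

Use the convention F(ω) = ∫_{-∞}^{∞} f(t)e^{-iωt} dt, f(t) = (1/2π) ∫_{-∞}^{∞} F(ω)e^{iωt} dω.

F[g](ω) = \frac{5 \pi e^{- \frac{\left|{\omega}\right|}{5}}}{16}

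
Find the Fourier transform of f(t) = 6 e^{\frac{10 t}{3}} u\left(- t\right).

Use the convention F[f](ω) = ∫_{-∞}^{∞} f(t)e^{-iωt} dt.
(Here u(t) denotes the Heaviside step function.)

F(ω) = - \frac{18}{3 i \omega - 10}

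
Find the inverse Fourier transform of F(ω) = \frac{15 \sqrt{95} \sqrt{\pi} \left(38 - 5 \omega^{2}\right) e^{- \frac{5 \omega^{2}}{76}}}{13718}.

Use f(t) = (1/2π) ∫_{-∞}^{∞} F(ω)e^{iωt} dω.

f(t) = 6 t^{2} e^{- \frac{19 t^{2}}{5}}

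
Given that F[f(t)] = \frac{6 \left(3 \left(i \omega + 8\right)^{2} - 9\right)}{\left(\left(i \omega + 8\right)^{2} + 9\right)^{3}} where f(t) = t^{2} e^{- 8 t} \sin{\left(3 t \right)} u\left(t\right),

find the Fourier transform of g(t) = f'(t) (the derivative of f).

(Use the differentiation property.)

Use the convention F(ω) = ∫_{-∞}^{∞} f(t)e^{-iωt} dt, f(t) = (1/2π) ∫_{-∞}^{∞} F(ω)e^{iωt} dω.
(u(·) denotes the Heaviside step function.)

F[g](ω) = \frac{18 i \omega \left(\left(i \omega + 8\right)^{2} - 3\right)}{\left(\left(i \omega + 8\right)^{2} + 9\right)^{3}}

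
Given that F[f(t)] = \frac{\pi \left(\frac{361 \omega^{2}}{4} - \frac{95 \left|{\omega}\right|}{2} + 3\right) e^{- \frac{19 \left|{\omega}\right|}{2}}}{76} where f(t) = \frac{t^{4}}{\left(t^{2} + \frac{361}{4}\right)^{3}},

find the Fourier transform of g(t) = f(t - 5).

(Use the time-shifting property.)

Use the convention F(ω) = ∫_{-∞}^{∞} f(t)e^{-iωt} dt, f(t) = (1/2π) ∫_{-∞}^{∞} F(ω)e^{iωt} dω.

F[g](ω) = \frac{\pi \left(361 \omega^{2} - 190 \left|{\omega}\right| + 12\right) e^{- 5 i \omega - \frac{19 \left|{\omega}\right|}{2}}}{304}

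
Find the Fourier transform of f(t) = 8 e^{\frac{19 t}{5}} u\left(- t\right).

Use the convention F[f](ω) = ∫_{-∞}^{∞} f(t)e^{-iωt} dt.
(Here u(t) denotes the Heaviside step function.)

F(ω) = - \frac{40}{5 i \omega - 19}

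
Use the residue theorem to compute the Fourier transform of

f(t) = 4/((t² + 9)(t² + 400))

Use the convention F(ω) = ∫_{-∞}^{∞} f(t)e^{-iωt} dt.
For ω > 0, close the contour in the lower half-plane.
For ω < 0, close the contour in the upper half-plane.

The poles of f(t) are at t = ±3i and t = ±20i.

Let g(z) = f(z)e^{-iωz}; for large |z| the factor e^{-iωz} decays in the lower half-plane when ω > 0 and in the upper half-plane when ω < 0.

Case ω > 0 (lower half-plane, clockwise contour ⇒ F(ω) = -2πi·ΣRes):
  Res_{z = - 3 i} g(z) = \frac{2 i e^{- 3 \omega}}{1173}
  Res_{z = - 20 i} g(z) = - \frac{i e^{- 20 \omega}}{3910}
  F(ω) = -2πi·ΣRes = \frac{\pi \left(20 e^{17 \omega} - 3\right) e^{- 20 \omega}}{5865}

Case ω < 0 (upper half-plane, counterclockwise contour ⇒ F(ω) = +2πi·ΣRes):
  Res_{z = 3 i} g(z) = - \frac{2 i e^{3 \omega}}{1173}
  Res_{z = 20 i} g(z) = \frac{i e^{20 \omega}}{3910}
  F(ω) = 2πi·ΣRes = \frac{\pi \left(20 - 3 e^{17 \omega}\right) e^{3 \omega}}{5865}

Both cases combine into a single formula in |ω|:

F(ω) = \frac{\pi \left(20 e^{17 \left|{\omega}\right|} - 3\right) e^{- 20 \left|{\omega}\right|}}{5865}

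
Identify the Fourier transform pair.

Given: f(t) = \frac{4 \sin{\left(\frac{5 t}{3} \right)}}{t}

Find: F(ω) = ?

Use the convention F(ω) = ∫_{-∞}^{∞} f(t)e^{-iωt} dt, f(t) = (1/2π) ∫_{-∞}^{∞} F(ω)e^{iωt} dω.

F(ω) = \begin{cases} 4 \pi & \text{for}\: \omega > - \frac{5}{3} \wedge \omega < \frac{5}{3} \\0 & \text{otherwise} \end{cases}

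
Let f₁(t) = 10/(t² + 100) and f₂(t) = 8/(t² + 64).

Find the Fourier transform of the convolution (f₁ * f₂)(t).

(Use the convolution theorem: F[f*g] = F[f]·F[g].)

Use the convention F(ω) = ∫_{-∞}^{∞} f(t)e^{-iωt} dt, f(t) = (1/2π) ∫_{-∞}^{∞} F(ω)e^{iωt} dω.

F[f₁*f₂](ω) = \pi^{2} e^{- 18 \left|{\omega}\right|}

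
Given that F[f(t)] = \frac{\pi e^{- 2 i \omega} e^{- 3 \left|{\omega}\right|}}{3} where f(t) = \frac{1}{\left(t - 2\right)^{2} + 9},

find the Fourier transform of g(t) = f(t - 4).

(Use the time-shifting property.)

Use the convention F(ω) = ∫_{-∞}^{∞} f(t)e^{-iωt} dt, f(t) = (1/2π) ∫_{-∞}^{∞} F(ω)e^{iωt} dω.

F[g](ω) = \frac{\pi e^{- 6 i \omega - 3 \left|{\omega}\right|}}{3}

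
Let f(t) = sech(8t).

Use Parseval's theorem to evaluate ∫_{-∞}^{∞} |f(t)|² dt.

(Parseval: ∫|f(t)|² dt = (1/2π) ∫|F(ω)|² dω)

∫|f(t)|² dt = \frac{1}{4}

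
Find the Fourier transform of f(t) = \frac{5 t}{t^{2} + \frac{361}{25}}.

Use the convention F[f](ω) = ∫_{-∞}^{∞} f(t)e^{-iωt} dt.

F(ω) = - 5 i \pi e^{- \frac{19 \left|{\omega}\right|}{5}} \operatorname{sign}{\left(\omega \right)}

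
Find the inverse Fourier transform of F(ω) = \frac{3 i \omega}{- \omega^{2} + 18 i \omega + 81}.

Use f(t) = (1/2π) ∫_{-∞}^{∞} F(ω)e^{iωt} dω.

f(t) = 3 \left(1 - 9 t\right) e^{- 9 t} u\left(t\right)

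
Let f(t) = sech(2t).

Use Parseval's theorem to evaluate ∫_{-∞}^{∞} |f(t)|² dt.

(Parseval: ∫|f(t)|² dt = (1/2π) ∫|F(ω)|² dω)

∫|f(t)|² dt = 1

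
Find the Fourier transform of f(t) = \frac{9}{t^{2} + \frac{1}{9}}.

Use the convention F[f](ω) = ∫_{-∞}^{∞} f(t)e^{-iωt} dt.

F(ω) = 27 \pi e^{- \frac{\left|{\omega}\right|}{3}}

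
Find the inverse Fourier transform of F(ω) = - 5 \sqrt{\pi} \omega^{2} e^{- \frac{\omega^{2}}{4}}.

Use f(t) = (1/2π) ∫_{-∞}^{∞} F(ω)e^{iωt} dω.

f(t) = 5 \left(4 t^{2} - 2\right) e^{- t^{2}}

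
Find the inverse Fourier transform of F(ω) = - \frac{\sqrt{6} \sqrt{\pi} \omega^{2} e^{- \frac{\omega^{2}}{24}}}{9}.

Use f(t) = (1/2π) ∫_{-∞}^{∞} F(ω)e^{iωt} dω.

f(t) = 4 \left(24 t^{2} - 2\right) e^{- 6 t^{2}}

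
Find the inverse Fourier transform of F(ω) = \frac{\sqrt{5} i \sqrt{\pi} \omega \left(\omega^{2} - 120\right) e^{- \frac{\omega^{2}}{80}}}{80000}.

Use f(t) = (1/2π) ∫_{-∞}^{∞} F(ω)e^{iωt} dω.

f(t) = 8 t^{3} e^{- 20 t^{2}}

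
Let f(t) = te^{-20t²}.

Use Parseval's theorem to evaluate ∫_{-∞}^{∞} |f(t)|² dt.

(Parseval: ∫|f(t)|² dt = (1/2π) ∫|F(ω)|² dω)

∫|f(t)|² dt = \frac{\sqrt{10} \sqrt{\pi}}{1600}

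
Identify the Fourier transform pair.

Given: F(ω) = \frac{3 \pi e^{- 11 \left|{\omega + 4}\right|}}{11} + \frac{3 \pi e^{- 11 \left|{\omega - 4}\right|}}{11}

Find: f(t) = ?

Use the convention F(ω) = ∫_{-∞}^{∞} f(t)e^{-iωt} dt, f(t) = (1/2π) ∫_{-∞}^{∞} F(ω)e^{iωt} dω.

f(t) = \frac{6 \cos{\left(4 t \right)}}{t^{2} + 121}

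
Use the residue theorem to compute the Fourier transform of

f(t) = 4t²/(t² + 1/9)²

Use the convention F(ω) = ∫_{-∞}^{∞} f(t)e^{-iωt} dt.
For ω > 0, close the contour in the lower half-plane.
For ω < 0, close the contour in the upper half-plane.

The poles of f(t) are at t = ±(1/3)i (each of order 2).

Let g(z) = f(z)e^{-iωz}; for large |z| the factor e^{-iωz} decays in the lower half-plane when ω > 0 and in the upper half-plane when ω < 0.

Case ω > 0 (lower half-plane, clockwise contour ⇒ F(ω) = -2πi·ΣRes):
  Res_{z = - \frac{i}{3}} g(z) = i \left(3 - \omega\right) e^{- \frac{\omega}{3}} (pole of order 2)
  F(ω) = -2πi·ΣRes = 2 \pi \left(3 - \omega\right) e^{- \frac{\omega}{3}}

Case ω < 0 (upper half-plane, counterclockwise contour ⇒ F(ω) = +2πi·ΣRes):
  Res_{z = \frac{i}{3}} g(z) = i \left(- \omega - 3\right) e^{\frac{\omega}{3}} (pole of order 2)
  F(ω) = 2πi·ΣRes = 2 \pi \left(\omega + 3\right) e^{\frac{\omega}{3}}

Both cases combine into a single formula in |ω|:

F(ω) = 2 \pi \left(3 - \left|{\omega}\right|\right) e^{- \frac{\left|{\omega}\right|}{3}}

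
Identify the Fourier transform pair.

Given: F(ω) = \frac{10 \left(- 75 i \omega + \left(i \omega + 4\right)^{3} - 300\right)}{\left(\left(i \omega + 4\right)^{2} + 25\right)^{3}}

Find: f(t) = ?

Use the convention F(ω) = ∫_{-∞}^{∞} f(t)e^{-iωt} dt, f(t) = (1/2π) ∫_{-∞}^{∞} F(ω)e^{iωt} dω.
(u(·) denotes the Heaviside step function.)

f(t) = 5 t^{2} e^{- 4 t} \cos{\left(5 t \right)} u\left(t\right)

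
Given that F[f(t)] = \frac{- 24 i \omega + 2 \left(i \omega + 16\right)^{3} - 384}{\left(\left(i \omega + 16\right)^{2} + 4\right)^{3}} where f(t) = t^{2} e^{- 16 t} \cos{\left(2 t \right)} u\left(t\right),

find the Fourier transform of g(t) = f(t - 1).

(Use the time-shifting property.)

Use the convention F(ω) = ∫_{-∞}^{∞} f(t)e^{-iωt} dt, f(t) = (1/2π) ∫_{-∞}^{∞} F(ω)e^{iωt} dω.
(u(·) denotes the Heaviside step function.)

F[g](ω) = \frac{2 \left(- 12 i \omega + \left(i \omega + 16\right)^{3} - 192\right) e^{- i \omega}}{\left(\left(i \omega + 16\right)^{2} + 4\right)^{3}}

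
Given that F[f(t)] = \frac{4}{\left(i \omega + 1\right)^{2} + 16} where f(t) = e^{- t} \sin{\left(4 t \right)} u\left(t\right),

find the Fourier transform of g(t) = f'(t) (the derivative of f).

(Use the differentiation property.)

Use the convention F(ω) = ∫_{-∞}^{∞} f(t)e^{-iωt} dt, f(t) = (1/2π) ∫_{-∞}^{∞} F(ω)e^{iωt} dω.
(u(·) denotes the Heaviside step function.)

F[g](ω) = \frac{4 i \omega}{\left(i \omega + 1\right)^{2} + 16}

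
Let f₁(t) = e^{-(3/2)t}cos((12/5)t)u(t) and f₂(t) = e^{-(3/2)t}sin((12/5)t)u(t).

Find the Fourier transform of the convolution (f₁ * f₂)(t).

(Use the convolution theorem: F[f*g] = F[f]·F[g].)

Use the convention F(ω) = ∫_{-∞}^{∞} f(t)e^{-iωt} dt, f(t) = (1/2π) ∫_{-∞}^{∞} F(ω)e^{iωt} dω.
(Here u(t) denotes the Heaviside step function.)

F[f₁*f₂](ω) = \frac{12000 \left(2 i \omega + 3\right)}{\left(25 \left(2 i \omega + 3\right)^{2} + 576\right)^{2}}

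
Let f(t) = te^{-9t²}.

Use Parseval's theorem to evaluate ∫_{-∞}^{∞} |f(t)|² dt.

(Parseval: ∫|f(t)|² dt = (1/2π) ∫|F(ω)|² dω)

∫|f(t)|² dt = \frac{\sqrt{2} \sqrt{\pi}}{216}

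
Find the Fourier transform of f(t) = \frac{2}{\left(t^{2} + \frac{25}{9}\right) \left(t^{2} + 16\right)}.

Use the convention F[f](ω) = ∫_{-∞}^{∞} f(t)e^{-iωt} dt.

F(ω) = - \frac{9 \pi e^{- 4 \left|{\omega}\right|}}{238} + \frac{54 \pi e^{- \frac{5 \left|{\omega}\right|}{3}}}{595}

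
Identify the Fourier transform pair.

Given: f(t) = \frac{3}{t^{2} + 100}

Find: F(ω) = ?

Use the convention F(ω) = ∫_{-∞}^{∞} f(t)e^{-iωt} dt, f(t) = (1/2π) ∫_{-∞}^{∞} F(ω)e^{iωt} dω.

F(ω) = \frac{3 \pi e^{- 10 \left|{\omega}\right|}}{10}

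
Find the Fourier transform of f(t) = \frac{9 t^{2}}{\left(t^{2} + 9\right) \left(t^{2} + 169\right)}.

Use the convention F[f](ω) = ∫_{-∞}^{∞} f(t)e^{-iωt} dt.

F(ω) = \frac{9 \pi \left(13 - 3 e^{10 \left|{\omega}\right|}\right) e^{- 13 \left|{\omega}\right|}}{160}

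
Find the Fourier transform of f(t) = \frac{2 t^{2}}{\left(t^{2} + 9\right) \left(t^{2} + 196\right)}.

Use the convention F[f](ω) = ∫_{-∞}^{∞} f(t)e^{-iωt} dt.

F(ω) = \frac{2 \pi \left(14 - 3 e^{11 \left|{\omega}\right|}\right) e^{- 14 \left|{\omega}\right|}}{187}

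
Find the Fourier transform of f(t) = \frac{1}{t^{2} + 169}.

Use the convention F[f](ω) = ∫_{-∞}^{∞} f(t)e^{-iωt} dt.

F(ω) = \frac{\pi e^{- 13 \left|{\omega}\right|}}{13}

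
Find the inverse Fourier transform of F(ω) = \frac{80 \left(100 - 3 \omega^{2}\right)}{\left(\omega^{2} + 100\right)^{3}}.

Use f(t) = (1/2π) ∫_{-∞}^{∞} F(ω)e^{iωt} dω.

f(t) = 2 t^{2} e^{- 10 \left|{t}\right|}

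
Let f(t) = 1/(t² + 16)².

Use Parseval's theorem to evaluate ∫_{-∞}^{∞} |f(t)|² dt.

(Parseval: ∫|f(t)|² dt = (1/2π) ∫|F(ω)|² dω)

∫|f(t)|² dt = \frac{5 \pi}{262144}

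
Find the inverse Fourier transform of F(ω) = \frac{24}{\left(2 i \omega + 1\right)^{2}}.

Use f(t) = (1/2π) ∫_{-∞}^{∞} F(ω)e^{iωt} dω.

f(t) = 6 t e^{- \frac{t}{2}} u\left(t\right)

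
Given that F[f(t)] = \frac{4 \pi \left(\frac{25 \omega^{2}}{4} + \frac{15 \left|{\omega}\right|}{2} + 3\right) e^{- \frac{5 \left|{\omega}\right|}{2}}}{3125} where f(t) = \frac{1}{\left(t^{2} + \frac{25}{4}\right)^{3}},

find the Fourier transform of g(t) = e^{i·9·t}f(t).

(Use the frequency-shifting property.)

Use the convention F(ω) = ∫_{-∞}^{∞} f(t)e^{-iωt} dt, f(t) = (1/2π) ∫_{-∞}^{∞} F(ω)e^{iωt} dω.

F[g](ω) = \frac{\pi \left(25 \left(\omega - 9\right)^{2} + 30 \left|{\omega - 9}\right| + 12\right) e^{- \frac{5 \left|{\omega - 9}\right|}{2}}}{3125}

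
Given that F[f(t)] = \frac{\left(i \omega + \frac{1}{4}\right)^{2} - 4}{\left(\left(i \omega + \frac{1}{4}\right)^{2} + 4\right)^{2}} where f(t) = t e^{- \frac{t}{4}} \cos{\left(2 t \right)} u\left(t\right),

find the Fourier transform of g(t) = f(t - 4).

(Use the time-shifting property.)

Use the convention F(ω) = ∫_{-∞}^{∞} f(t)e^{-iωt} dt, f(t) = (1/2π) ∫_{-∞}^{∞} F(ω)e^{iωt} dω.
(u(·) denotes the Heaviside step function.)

F[g](ω) = \frac{16 \left(\left(4 i \omega + 1\right)^{2} - 64\right) e^{- 4 i \omega}}{\left(\left(4 i \omega + 1\right)^{2} + 64\right)^{2}}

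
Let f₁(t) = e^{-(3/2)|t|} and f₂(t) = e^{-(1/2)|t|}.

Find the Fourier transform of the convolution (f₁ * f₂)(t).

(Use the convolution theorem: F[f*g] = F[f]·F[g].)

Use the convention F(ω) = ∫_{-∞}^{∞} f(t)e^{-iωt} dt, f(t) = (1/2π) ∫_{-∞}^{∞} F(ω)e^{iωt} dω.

F[f₁*f₂](ω) = \frac{48}{16 \omega^{4} + 40 \omega^{2} + 9}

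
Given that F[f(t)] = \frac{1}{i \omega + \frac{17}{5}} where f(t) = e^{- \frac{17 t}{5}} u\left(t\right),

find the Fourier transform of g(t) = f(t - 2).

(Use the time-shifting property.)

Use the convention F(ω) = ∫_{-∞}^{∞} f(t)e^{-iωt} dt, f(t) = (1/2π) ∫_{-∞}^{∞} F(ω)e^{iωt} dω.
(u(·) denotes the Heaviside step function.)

F[g](ω) = \frac{5 e^{- 2 i \omega}}{5 i \omega + 17}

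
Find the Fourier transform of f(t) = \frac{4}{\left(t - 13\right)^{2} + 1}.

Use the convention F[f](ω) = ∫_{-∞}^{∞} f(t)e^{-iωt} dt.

F(ω) = 4 \pi e^{- 13 i \omega - \left|{\omega}\right|}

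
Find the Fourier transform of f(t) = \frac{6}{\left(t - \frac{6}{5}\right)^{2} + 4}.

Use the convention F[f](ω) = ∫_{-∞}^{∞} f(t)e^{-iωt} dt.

F(ω) = 3 \pi e^{- \frac{6 i \omega}{5} - 2 \left|{\omega}\right|}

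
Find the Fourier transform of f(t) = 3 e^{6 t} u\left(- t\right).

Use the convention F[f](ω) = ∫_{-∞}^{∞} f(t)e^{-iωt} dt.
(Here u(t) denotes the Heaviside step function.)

F(ω) = - \frac{3}{i \omega - 6}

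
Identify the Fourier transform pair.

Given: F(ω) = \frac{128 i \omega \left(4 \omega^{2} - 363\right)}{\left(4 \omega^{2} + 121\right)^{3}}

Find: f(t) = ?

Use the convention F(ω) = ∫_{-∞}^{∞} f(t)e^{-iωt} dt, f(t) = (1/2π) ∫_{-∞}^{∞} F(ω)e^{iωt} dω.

f(t) = 2 t e^{- \frac{11 \left|{t}\right|}{2}} \left|{t}\right|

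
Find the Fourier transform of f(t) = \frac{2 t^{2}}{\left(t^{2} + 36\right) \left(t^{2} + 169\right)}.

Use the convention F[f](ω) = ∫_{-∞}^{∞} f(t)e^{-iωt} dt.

F(ω) = \frac{2 \pi \left(13 - 6 e^{7 \left|{\omega}\right|}\right) e^{- 13 \left|{\omega}\right|}}{133}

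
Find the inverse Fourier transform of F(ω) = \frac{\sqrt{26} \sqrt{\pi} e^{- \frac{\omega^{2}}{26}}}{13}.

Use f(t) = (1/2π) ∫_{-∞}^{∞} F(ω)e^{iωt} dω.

f(t) = e^{- \frac{13 t^{2}}{2}}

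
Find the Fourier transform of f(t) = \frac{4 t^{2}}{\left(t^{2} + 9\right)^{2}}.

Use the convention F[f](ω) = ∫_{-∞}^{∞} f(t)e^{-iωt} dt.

F(ω) = \frac{2 \pi \left(1 - 3 \left|{\omega}\right|\right) e^{- 3 \left|{\omega}\right|}}{3}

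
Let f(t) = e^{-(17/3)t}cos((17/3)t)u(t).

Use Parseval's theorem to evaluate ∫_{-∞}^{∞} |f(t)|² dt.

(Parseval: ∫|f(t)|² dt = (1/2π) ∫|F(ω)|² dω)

∫|f(t)|² dt = \frac{9}{136}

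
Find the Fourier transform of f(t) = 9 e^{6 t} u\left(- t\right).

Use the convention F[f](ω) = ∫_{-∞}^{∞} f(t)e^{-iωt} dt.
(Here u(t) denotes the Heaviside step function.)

F(ω) = - \frac{9}{i \omega - 6}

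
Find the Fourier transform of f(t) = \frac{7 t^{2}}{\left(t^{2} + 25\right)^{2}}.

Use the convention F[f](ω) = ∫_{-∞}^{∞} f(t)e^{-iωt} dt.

F(ω) = \frac{7 \pi \left(1 - 5 \left|{\omega}\right|\right) e^{- 5 \left|{\omega}\right|}}{10}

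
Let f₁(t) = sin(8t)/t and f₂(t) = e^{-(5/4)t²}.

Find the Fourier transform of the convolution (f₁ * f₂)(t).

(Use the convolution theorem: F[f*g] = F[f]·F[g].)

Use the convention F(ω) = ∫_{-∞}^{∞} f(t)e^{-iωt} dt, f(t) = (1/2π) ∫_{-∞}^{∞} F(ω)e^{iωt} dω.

F[f₁*f₂](ω) = \begin{cases} \frac{2 \sqrt{5} \pi^{\frac{3}{2}} e^{- \frac{\omega^{2}}{5}}}{5} & \text{for}\: \omega > -8 \wedge \omega < 8 \\0 & \text{otherwise} \end{cases}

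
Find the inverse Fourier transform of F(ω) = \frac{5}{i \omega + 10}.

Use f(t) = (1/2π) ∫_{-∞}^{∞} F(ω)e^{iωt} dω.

f(t) = 5 e^{- 10 t} u\left(t\right)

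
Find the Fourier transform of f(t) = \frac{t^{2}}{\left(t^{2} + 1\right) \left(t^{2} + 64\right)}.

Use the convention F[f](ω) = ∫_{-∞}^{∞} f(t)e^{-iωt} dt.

F(ω) = \frac{\pi \left(8 - e^{7 \left|{\omega}\right|}\right) e^{- 8 \left|{\omega}\right|}}{63}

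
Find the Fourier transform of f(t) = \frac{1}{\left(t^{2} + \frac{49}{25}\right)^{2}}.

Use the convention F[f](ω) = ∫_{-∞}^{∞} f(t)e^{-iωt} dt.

F(ω) = \frac{25 \pi \left(7 \left|{\omega}\right| + 5\right) e^{- \frac{7 \left|{\omega}\right|}{5}}}{686}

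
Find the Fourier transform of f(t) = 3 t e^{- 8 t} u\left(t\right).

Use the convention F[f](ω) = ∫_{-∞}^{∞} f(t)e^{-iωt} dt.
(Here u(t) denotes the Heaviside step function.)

F(ω) = \frac{3}{\left(i \omega + 8\right)^{2}}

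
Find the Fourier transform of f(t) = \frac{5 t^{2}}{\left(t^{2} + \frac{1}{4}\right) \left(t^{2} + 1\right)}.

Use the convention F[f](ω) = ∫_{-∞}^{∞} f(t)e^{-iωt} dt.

F(ω) = \frac{20 \pi e^{- \left|{\omega}\right|}}{3} - \frac{10 \pi e^{- \frac{\left|{\omega}\right|}{2}}}{3}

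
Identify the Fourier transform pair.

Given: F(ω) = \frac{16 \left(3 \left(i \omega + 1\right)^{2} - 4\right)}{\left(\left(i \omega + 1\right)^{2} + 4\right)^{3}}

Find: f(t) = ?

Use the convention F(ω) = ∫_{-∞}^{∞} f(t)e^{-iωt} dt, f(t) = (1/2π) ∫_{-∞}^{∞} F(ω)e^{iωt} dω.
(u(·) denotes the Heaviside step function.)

f(t) = 4 t^{2} e^{- t} \sin{\left(2 t \right)} u\left(t\right)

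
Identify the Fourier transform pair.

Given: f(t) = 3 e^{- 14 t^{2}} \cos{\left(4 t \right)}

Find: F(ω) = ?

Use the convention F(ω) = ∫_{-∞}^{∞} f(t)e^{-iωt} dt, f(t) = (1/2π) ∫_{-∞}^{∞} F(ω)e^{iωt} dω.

F(ω) = \frac{3 \sqrt{14} \sqrt{\pi} \left(e^{\frac{2 \omega}{7}} + 1\right) e^{- \frac{\omega^{2}}{56} - \frac{\omega}{7} - \frac{2}{7}}}{28}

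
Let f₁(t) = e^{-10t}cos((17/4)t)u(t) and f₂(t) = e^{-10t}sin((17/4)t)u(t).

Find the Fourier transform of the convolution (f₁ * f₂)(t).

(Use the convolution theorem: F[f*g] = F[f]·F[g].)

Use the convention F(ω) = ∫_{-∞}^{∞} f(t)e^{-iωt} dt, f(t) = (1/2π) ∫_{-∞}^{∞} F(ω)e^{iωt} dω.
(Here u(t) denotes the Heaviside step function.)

F[f₁*f₂](ω) = \frac{1088 \left(i \omega + 10\right)}{\left(16 \left(i \omega + 10\right)^{2} + 289\right)^{2}}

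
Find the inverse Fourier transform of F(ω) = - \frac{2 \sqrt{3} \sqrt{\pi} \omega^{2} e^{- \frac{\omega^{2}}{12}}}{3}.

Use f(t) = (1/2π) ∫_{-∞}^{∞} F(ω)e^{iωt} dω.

f(t) = 6 \left(12 t^{2} - 2\right) e^{- 3 t^{2}}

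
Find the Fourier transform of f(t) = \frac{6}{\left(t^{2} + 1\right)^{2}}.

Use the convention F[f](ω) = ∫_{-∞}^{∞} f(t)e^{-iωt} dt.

F(ω) = 3 \pi \left(\left|{\omega}\right| + 1\right) e^{- \left|{\omega}\right|}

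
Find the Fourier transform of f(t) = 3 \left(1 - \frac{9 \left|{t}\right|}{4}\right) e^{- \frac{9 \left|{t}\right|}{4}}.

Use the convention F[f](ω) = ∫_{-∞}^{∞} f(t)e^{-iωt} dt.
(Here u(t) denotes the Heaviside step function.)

F(ω) = \frac{6912 \omega^{2}}{\left(16 \omega^{2} + 81\right)^{2}}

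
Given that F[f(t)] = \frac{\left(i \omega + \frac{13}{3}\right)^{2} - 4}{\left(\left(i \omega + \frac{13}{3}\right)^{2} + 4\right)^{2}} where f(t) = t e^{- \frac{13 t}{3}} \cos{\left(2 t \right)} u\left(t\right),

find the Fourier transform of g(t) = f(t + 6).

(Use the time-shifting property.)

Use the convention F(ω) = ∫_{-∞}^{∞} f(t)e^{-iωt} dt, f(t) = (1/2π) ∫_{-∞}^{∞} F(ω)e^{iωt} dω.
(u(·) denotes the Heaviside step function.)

F[g](ω) = \frac{9 \left(\left(3 i \omega + 13\right)^{2} - 36\right) e^{6 i \omega}}{\left(\left(3 i \omega + 13\right)^{2} + 36\right)^{2}}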